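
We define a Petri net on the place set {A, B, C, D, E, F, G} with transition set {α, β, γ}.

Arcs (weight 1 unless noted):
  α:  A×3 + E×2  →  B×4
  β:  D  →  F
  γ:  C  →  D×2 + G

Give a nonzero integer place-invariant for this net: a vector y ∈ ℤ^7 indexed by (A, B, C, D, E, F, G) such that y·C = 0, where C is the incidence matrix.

y = (A:4, B:3, C:0, D:0, E:0, F:0, G:0)

Incidence matrix C (rows=places, cols=transitions):
        α    β    γ
    A  -3    0    0
    B   4    0    0
    C   0    0   -1
    D   0   -1    2
    E  -2    0    0
    F   0    1    0
    G   0    0    1

Candidate y = [4, 3, 0, 0, 0, 0, 0]; check y·C column-wise:
  col α: 4·-3 + 3·4 + 0·-2 = 0
  col β: 4·0 + 3·0 + 0·-1 + 0·1 = 0
  col γ: 4·0 + 3·0 + 0·-1 + 0·2 + 0·1 = 0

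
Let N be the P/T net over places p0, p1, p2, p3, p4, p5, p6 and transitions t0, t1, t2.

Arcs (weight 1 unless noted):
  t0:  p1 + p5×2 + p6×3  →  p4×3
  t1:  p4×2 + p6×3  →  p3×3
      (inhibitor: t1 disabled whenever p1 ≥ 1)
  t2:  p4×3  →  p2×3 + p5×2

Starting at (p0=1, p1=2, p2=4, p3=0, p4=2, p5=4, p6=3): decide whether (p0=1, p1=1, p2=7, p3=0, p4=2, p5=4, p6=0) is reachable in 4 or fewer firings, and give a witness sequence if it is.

step 1: fire t0:  (p0=1, p1=2, p2=4, p3=0, p4=2, p5=4, p6=3) → (p0=1, p1=1, p2=4, p3=0, p4=5, p5=2, p6=0)
step 2: fire t2:  (p0=1, p1=1, p2=4, p3=0, p4=5, p5=2, p6=0) → (p0=1, p1=1, p2=7, p3=0, p4=2, p5=4, p6=0)

YES — reachable via ⟨t0, t2⟩ (2 firings)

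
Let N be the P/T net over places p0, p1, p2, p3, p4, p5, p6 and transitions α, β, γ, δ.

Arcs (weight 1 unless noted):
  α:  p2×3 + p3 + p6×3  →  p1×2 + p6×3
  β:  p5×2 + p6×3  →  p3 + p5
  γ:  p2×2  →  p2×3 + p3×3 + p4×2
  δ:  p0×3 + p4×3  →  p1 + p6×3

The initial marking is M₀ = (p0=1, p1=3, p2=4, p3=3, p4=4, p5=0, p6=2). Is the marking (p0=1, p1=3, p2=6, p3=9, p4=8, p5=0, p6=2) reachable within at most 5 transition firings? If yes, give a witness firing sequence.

YES — reachable via ⟨γ, γ⟩ (2 firings)

step 1: fire γ:  (p0=1, p1=3, p2=4, p3=3, p4=4, p5=0, p6=2) → (p0=1, p1=3, p2=5, p3=6, p4=6, p5=0, p6=2)
step 2: fire γ:  (p0=1, p1=3, p2=5, p3=6, p4=6, p5=0, p6=2) → (p0=1, p1=3, p2=6, p3=9, p4=8, p5=0, p6=2)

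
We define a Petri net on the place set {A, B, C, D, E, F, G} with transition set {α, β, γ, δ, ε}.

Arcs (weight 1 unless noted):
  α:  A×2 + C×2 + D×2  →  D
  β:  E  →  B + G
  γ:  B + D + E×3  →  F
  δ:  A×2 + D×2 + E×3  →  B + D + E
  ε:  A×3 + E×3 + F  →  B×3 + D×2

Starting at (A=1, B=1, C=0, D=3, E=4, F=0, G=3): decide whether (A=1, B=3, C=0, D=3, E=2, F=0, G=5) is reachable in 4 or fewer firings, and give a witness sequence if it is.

YES — reachable via ⟨β, β⟩ (2 firings)

step 1: fire β:  (A=1, B=1, C=0, D=3, E=4, F=0, G=3) → (A=1, B=2, C=0, D=3, E=3, F=0, G=4)
step 2: fire β:  (A=1, B=2, C=0, D=3, E=3, F=0, G=4) → (A=1, B=3, C=0, D=3, E=2, F=0, G=5)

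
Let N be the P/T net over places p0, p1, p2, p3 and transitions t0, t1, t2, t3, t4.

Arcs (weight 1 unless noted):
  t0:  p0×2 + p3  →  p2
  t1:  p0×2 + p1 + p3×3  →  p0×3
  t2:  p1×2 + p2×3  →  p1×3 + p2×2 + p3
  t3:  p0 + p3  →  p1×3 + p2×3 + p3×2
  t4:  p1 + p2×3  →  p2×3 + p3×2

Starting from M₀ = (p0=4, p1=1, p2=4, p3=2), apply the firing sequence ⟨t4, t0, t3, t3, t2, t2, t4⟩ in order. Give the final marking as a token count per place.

(p0=0, p1=7, p2=9, p3=9)

step 1: fire t4:  (p0=4, p1=1, p2=4, p3=2) → (p0=4, p1=0, p2=4, p3=4)
step 2: fire t0:  (p0=4, p1=0, p2=4, p3=4) → (p0=2, p1=0, p2=5, p3=3)
step 3: fire t3:  (p0=2, p1=0, p2=5, p3=3) → (p0=1, p1=3, p2=8, p3=4)
step 4: fire t3:  (p0=1, p1=3, p2=8, p3=4) → (p0=0, p1=6, p2=11, p3=5)
step 5: fire t2:  (p0=0, p1=6, p2=11, p3=5) → (p0=0, p1=7, p2=10, p3=6)
step 6: fire t2:  (p0=0, p1=7, p2=10, p3=6) → (p0=0, p1=8, p2=9, p3=7)
step 7: fire t4:  (p0=0, p1=8, p2=9, p3=7) → (p0=0, p1=7, p2=9, p3=9)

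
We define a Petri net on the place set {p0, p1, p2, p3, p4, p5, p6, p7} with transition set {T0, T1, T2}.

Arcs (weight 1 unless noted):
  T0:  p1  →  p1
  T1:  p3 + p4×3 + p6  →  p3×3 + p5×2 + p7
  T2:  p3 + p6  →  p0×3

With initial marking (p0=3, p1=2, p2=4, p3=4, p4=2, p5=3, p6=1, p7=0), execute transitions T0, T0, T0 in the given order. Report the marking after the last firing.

(p0=3, p1=2, p2=4, p3=4, p4=2, p5=3, p6=1, p7=0)

step 1: fire T0:  (p0=3, p1=2, p2=4, p3=4, p4=2, p5=3, p6=1, p7=0) → (p0=3, p1=2, p2=4, p3=4, p4=2, p5=3, p6=1, p7=0)
step 2: fire T0:  (p0=3, p1=2, p2=4, p3=4, p4=2, p5=3, p6=1, p7=0) → (p0=3, p1=2, p2=4, p3=4, p4=2, p5=3, p6=1, p7=0)
step 3: fire T0:  (p0=3, p1=2, p2=4, p3=4, p4=2, p5=3, p6=1, p7=0) → (p0=3, p1=2, p2=4, p3=4, p4=2, p5=3, p6=1, p7=0)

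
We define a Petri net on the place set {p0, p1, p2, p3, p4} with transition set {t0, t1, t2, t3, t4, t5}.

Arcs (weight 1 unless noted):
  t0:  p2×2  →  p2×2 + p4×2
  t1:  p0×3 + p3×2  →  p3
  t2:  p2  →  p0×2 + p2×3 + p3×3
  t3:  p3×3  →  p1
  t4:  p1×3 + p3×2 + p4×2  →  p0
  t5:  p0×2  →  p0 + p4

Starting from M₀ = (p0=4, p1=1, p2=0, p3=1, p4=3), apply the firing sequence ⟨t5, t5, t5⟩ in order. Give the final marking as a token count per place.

(p0=1, p1=1, p2=0, p3=1, p4=6)

step 1: fire t5:  (p0=4, p1=1, p2=0, p3=1, p4=3) → (p0=3, p1=1, p2=0, p3=1, p4=4)
step 2: fire t5:  (p0=3, p1=1, p2=0, p3=1, p4=4) → (p0=2, p1=1, p2=0, p3=1, p4=5)
step 3: fire t5:  (p0=2, p1=1, p2=0, p3=1, p4=5) → (p0=1, p1=1, p2=0, p3=1, p4=6)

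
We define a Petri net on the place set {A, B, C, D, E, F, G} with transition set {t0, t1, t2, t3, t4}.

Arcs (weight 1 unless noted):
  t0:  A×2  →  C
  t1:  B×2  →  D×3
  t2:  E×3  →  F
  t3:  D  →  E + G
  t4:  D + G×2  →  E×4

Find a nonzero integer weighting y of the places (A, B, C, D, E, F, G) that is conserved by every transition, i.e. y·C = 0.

Incidence matrix C (rows=places, cols=transitions):
       t0   t1   t2   t3   t4
    A  -2    0    0    0    0
    B   0   -2    0    0    0
    C   1    0    0    0    0
    D   0    3    0   -1   -1
    E   0    0   -3    1    4
    F   0    0    1    0    0
    G   0    0    0    1   -2

Candidate y = [1, 0, 2, 0, 0, 0, 0]; check y·C column-wise:
  col t0: 1·-2 + 2·1 = 0
  col t1: 1·0 + 0·-2 + 2·0 + 0·3 = 0
  col t2: 1·0 + 2·0 + 0·-3 + 0·1 = 0
  col t3: 1·0 + 2·0 + 0·-1 + 0·1 + 0·1 = 0
  col t4: 1·0 + 2·0 + 0·-1 + 0·4 + 0·-2 = 0

y = (A:1, B:0, C:2, D:0, E:0, F:0, G:0)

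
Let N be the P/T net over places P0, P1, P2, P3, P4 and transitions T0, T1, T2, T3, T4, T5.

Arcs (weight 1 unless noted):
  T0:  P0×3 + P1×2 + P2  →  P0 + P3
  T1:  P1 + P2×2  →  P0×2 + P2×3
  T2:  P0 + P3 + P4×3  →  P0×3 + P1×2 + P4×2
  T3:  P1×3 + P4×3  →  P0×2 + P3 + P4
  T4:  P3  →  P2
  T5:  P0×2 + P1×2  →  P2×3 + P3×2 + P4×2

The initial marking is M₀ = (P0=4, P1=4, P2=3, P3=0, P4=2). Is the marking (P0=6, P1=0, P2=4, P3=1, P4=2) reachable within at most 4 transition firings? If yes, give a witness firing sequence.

YES — reachable via ⟨T0, T1, T1⟩ (3 firings)

step 1: fire T0:  (P0=4, P1=4, P2=3, P3=0, P4=2) → (P0=2, P1=2, P2=2, P3=1, P4=2)
step 2: fire T1:  (P0=2, P1=2, P2=2, P3=1, P4=2) → (P0=4, P1=1, P2=3, P3=1, P4=2)
step 3: fire T1:  (P0=4, P1=1, P2=3, P3=1, P4=2) → (P0=6, P1=0, P2=4, P3=1, P4=2)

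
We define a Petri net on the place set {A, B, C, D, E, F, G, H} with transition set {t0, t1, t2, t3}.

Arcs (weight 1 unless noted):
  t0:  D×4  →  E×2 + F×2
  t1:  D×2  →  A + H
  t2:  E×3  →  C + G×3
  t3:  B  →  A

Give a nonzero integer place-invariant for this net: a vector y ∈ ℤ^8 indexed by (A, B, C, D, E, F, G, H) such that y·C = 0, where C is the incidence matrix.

y = (A:2, B:2, C:6, D:1, E:2, F:0, G:0, H:0)

Incidence matrix C (rows=places, cols=transitions):
       t0   t1   t2   t3
    A   0    1    0    1
    B   0    0    0   -1
    C   0    0    1    0
    D  -4   -2    0    0
    E   2    0   -3    0
    F   2    0    0    0
    G   0    0    3    0
    H   0    1    0    0

Candidate y = [2, 2, 6, 1, 2, 0, 0, 0]; check y·C column-wise:
  col t0: 2·0 + 2·0 + 6·0 + 1·-4 + 2·2 + 0·2 = 0
  col t1: 2·1 + 2·0 + 6·0 + 1·-2 + 2·0 + 0·1 = 0
  col t2: 2·0 + 2·0 + 6·1 + 1·0 + 2·-3 + 0·3 = 0
  col t3: 2·1 + 2·-1 + 6·0 + 1·0 + 2·0 = 0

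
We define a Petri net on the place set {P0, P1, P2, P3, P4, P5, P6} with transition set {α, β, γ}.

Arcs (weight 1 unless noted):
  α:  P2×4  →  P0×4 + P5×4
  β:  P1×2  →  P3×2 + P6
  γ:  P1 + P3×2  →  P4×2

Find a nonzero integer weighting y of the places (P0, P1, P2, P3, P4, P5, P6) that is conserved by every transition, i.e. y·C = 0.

y = (P0:1, P1:0, P2:1, P3:0, P4:0, P5:0, P6:0)

Incidence matrix C (rows=places, cols=transitions):
        α    β    γ
   P0   4    0    0
   P1   0   -2   -1
   P2  -4    0    0
   P3   0    2   -2
   P4   0    0    2
   P5   4    0    0
   P6   0    1    0

Candidate y = [1, 0, 1, 0, 0, 0, 0]; check y·C column-wise:
  col α: 1·4 + 1·-4 + 0·4 = 0
  col β: 1·0 + 0·-2 + 1·0 + 0·2 + 0·1 = 0
  col γ: 1·0 + 0·-1 + 1·0 + 0·-2 + 0·2 = 0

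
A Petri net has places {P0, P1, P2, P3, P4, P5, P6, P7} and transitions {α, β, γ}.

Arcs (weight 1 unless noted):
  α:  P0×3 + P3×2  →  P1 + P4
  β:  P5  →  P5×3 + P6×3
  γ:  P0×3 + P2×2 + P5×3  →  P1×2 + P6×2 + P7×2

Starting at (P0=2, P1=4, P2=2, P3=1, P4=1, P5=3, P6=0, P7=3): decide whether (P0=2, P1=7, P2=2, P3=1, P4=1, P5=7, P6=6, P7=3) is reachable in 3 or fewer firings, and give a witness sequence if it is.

depth 0: 1 marking
depth 1: 2 markings reached so far
depth 2: 3 markings reached so far
depth 3: 4 markings reached so far
target is not among the 4 markings reachable within 3 steps

NO — not reachable within 3 firings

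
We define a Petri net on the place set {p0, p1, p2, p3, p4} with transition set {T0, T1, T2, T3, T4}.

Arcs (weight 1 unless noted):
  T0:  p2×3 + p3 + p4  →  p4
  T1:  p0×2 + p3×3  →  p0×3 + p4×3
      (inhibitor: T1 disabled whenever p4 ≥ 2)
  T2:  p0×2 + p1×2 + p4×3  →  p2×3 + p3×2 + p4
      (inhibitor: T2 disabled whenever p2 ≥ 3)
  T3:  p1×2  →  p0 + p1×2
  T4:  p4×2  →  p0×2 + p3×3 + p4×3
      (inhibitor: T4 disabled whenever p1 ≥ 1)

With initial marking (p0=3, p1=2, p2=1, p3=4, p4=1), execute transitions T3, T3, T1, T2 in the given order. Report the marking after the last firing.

(p0=4, p1=0, p2=4, p3=3, p4=2)

step 1: fire T3:  (p0=3, p1=2, p2=1, p3=4, p4=1) → (p0=4, p1=2, p2=1, p3=4, p4=1)
step 2: fire T3:  (p0=4, p1=2, p2=1, p3=4, p4=1) → (p0=5, p1=2, p2=1, p3=4, p4=1)
step 3: fire T1:  (p0=5, p1=2, p2=1, p3=4, p4=1) → (p0=6, p1=2, p2=1, p3=1, p4=4)
step 4: fire T2:  (p0=6, p1=2, p2=1, p3=1, p4=4) → (p0=4, p1=0, p2=4, p3=3, p4=2)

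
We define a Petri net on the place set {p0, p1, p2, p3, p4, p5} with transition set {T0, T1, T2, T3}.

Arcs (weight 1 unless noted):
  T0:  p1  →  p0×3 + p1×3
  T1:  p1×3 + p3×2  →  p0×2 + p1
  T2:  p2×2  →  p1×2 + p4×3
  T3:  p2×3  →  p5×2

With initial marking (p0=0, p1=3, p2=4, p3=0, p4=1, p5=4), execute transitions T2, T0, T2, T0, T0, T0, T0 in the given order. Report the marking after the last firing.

(p0=15, p1=17, p2=0, p3=0, p4=7, p5=4)

step 1: fire T2:  (p0=0, p1=3, p2=4, p3=0, p4=1, p5=4) → (p0=0, p1=5, p2=2, p3=0, p4=4, p5=4)
step 2: fire T0:  (p0=0, p1=5, p2=2, p3=0, p4=4, p5=4) → (p0=3, p1=7, p2=2, p3=0, p4=4, p5=4)
step 3: fire T2:  (p0=3, p1=7, p2=2, p3=0, p4=4, p5=4) → (p0=3, p1=9, p2=0, p3=0, p4=7, p5=4)
step 4: fire T0:  (p0=3, p1=9, p2=0, p3=0, p4=7, p5=4) → (p0=6, p1=11, p2=0, p3=0, p4=7, p5=4)
step 5: fire T0:  (p0=6, p1=11, p2=0, p3=0, p4=7, p5=4) → (p0=9, p1=13, p2=0, p3=0, p4=7, p5=4)
step 6: fire T0:  (p0=9, p1=13, p2=0, p3=0, p4=7, p5=4) → (p0=12, p1=15, p2=0, p3=0, p4=7, p5=4)
step 7: fire T0:  (p0=12, p1=15, p2=0, p3=0, p4=7, p5=4) → (p0=15, p1=17, p2=0, p3=0, p4=7, p5=4)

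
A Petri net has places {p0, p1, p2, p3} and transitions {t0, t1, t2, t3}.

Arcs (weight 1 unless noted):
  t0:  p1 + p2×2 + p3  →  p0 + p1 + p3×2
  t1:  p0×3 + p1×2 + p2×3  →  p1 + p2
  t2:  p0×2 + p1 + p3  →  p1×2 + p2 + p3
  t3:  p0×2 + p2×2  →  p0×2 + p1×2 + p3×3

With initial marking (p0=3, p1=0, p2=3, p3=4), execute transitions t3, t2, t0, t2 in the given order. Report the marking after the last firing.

step 1: fire t3:  (p0=3, p1=0, p2=3, p3=4) → (p0=3, p1=2, p2=1, p3=7)
step 2: fire t2:  (p0=3, p1=2, p2=1, p3=7) → (p0=1, p1=3, p2=2, p3=7)
step 3: fire t0:  (p0=1, p1=3, p2=2, p3=7) → (p0=2, p1=3, p2=0, p3=8)
step 4: fire t2:  (p0=2, p1=3, p2=0, p3=8) → (p0=0, p1=4, p2=1, p3=8)

(p0=0, p1=4, p2=1, p3=8)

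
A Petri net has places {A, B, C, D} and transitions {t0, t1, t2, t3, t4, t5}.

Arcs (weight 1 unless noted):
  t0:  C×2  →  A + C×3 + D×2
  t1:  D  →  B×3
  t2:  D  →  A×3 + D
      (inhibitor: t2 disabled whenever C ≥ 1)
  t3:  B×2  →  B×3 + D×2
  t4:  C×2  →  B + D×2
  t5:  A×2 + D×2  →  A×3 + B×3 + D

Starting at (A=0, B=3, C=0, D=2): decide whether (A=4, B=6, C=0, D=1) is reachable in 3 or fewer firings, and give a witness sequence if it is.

step 1: fire t2:  (A=0, B=3, C=0, D=2) → (A=3, B=3, C=0, D=2)
step 2: fire t5:  (A=3, B=3, C=0, D=2) → (A=4, B=6, C=0, D=1)

YES — reachable via ⟨t2, t5⟩ (2 firings)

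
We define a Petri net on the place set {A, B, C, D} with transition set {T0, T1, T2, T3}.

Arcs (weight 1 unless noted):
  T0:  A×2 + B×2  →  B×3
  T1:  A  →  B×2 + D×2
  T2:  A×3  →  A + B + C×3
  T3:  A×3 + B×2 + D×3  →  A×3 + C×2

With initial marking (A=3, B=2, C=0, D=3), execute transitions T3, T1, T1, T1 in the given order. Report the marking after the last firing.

step 1: fire T3:  (A=3, B=2, C=0, D=3) → (A=3, B=0, C=2, D=0)
step 2: fire T1:  (A=3, B=0, C=2, D=0) → (A=2, B=2, C=2, D=2)
step 3: fire T1:  (A=2, B=2, C=2, D=2) → (A=1, B=4, C=2, D=4)
step 4: fire T1:  (A=1, B=4, C=2, D=4) → (A=0, B=6, C=2, D=6)

(A=0, B=6, C=2, D=6)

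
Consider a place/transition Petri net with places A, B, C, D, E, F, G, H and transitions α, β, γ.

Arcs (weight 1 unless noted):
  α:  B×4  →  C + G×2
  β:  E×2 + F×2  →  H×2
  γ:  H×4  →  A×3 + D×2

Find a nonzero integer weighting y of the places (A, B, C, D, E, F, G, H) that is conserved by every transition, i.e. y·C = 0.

Incidence matrix C (rows=places, cols=transitions):
        α    β    γ
    A   0    0    3
    B  -4    0    0
    C   1    0    0
    D   0    0    2
    E   0   -2    0
    F   0   -2    0
    G   2    0    0
    H   0    2   -4

Candidate y = [0, 1, 4, 0, 0, 0, 0, 0]; check y·C column-wise:
  col α: 1·-4 + 4·1 + 0·2 = 0
  col β: 1·0 + 4·0 + 0·-2 + 0·-2 + 0·2 = 0
  col γ: 0·3 + 1·0 + 4·0 + 0·2 + 0·-4 = 0

y = (A:0, B:1, C:4, D:0, E:0, F:0, G:0, H:0)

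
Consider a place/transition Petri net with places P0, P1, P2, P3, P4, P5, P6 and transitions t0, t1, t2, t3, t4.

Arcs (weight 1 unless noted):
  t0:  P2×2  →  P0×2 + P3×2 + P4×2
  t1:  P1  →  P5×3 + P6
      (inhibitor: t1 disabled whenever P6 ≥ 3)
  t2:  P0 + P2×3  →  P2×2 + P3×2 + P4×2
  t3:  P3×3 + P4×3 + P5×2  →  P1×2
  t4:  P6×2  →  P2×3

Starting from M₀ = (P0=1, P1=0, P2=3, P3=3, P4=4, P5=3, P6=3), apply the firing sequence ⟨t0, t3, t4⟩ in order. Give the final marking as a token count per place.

step 1: fire t0:  (P0=1, P1=0, P2=3, P3=3, P4=4, P5=3, P6=3) → (P0=3, P1=0, P2=1, P3=5, P4=6, P5=3, P6=3)
step 2: fire t3:  (P0=3, P1=0, P2=1, P3=5, P4=6, P5=3, P6=3) → (P0=3, P1=2, P2=1, P3=2, P4=3, P5=1, P6=3)
step 3: fire t4:  (P0=3, P1=2, P2=1, P3=2, P4=3, P5=1, P6=3) → (P0=3, P1=2, P2=4, P3=2, P4=3, P5=1, P6=1)

(P0=3, P1=2, P2=4, P3=2, P4=3, P5=1, P6=1)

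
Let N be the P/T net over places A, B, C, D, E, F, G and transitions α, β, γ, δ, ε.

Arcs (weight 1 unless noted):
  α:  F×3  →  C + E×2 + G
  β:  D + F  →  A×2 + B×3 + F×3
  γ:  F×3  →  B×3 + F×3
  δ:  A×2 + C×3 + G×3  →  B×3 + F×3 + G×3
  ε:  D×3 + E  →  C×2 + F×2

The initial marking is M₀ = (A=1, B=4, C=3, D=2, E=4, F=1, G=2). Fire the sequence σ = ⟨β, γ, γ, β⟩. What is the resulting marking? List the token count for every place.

step 1: fire β:  (A=1, B=4, C=3, D=2, E=4, F=1, G=2) → (A=3, B=7, C=3, D=1, E=4, F=3, G=2)
step 2: fire γ:  (A=3, B=7, C=3, D=1, E=4, F=3, G=2) → (A=3, B=10, C=3, D=1, E=4, F=3, G=2)
step 3: fire γ:  (A=3, B=10, C=3, D=1, E=4, F=3, G=2) → (A=3, B=13, C=3, D=1, E=4, F=3, G=2)
step 4: fire β:  (A=3, B=13, C=3, D=1, E=4, F=3, G=2) → (A=5, B=16, C=3, D=0, E=4, F=5, G=2)

(A=5, B=16, C=3, D=0, E=4, F=5, G=2)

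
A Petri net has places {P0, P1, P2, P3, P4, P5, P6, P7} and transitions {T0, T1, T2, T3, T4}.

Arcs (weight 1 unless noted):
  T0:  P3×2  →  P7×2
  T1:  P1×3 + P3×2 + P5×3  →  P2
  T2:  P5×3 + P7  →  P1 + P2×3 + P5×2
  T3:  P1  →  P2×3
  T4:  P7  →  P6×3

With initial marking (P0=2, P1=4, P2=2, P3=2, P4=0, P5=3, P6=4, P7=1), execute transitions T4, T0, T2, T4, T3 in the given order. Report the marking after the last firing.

step 1: fire T4:  (P0=2, P1=4, P2=2, P3=2, P4=0, P5=3, P6=4, P7=1) → (P0=2, P1=4, P2=2, P3=2, P4=0, P5=3, P6=7, P7=0)
step 2: fire T0:  (P0=2, P1=4, P2=2, P3=2, P4=0, P5=3, P6=7, P7=0) → (P0=2, P1=4, P2=2, P3=0, P4=0, P5=3, P6=7, P7=2)
step 3: fire T2:  (P0=2, P1=4, P2=2, P3=0, P4=0, P5=3, P6=7, P7=2) → (P0=2, P1=5, P2=5, P3=0, P4=0, P5=2, P6=7, P7=1)
step 4: fire T4:  (P0=2, P1=5, P2=5, P3=0, P4=0, P5=2, P6=7, P7=1) → (P0=2, P1=5, P2=5, P3=0, P4=0, P5=2, P6=10, P7=0)
step 5: fire T3:  (P0=2, P1=5, P2=5, P3=0, P4=0, P5=2, P6=10, P7=0) → (P0=2, P1=4, P2=8, P3=0, P4=0, P5=2, P6=10, P7=0)

(P0=2, P1=4, P2=8, P3=0, P4=0, P5=2, P6=10, P7=0)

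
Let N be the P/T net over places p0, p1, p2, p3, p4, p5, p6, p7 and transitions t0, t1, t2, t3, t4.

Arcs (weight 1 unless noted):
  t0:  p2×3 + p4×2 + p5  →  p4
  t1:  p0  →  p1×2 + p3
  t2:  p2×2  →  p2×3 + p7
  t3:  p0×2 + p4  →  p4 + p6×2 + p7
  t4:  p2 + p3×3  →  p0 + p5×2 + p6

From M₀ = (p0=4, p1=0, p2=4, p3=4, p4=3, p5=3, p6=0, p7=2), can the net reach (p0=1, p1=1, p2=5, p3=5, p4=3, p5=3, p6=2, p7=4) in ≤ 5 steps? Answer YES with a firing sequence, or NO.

depth 0: 1 marking
depth 1: 6 markings reached so far
depth 2: 19 markings reached so far
depth 3: 42 markings reached so far
depth 4: 76 markings reached so far
depth 5: 120 markings reached so far
target is not among the 120 markings reachable within 5 steps

NO — not reachable within 5 firings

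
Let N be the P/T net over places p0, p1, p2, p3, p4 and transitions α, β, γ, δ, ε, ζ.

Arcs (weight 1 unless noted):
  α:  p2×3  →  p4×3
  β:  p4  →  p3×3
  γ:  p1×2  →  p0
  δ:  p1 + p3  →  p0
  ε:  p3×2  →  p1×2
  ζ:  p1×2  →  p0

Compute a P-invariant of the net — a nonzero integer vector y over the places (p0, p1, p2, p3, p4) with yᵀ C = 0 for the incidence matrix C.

y = (p0:2, p1:1, p2:3, p3:1, p4:3)

Incidence matrix C (rows=places, cols=transitions):
        α    β    γ    δ    ε    ζ
   p0   0    0    1    1    0    1
   p1   0    0   -2   -1    2   -2
   p2  -3    0    0    0    0    0
   p3   0    3    0   -1   -2    0
   p4   3   -1    0    0    0    0

Candidate y = [2, 1, 3, 1, 3]; check y·C column-wise:
  col α: 2·0 + 1·0 + 3·-3 + 1·0 + 3·3 = 0
  col β: 2·0 + 1·0 + 3·0 + 1·3 + 3·-1 = 0
  col γ: 2·1 + 1·-2 + 3·0 + 1·0 + 3·0 = 0
  col δ: 2·1 + 1·-1 + 3·0 + 1·-1 + 3·0 = 0
  col ε: 2·0 + 1·2 + 3·0 + 1·-2 + 3·0 = 0
  col ζ: 2·1 + 1·-2 + 3·0 + 1·0 + 3·0 = 0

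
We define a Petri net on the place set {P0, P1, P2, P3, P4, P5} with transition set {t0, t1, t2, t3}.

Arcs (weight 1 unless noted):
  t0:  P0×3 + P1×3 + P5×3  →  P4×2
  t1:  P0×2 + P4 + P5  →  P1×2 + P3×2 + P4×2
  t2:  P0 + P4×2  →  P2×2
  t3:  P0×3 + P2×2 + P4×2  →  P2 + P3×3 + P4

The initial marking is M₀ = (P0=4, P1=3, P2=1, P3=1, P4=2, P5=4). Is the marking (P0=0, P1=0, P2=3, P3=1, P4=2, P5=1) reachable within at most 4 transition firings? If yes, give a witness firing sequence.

YES — reachable via ⟨t0, t2⟩ (2 firings)

step 1: fire t0:  (P0=4, P1=3, P2=1, P3=1, P4=2, P5=4) → (P0=1, P1=0, P2=1, P3=1, P4=4, P5=1)
step 2: fire t2:  (P0=1, P1=0, P2=1, P3=1, P4=4, P5=1) → (P0=0, P1=0, P2=3, P3=1, P4=2, P5=1)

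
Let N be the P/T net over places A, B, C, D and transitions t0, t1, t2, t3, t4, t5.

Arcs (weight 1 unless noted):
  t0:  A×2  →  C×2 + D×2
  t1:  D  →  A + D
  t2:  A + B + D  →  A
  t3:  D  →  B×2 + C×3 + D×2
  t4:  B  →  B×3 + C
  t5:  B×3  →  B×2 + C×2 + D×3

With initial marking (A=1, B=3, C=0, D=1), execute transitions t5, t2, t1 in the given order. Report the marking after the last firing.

step 1: fire t5:  (A=1, B=3, C=0, D=1) → (A=1, B=2, C=2, D=4)
step 2: fire t2:  (A=1, B=2, C=2, D=4) → (A=1, B=1, C=2, D=3)
step 3: fire t1:  (A=1, B=1, C=2, D=3) → (A=2, B=1, C=2, D=3)

(A=2, B=1, C=2, D=3)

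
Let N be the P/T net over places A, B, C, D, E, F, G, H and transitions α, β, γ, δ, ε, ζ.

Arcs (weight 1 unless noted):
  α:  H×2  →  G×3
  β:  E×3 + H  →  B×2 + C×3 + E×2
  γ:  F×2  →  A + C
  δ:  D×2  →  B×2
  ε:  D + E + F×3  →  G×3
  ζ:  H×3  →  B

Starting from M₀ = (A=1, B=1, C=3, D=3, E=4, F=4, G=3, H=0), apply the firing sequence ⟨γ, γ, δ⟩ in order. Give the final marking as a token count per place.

(A=3, B=3, C=5, D=1, E=4, F=0, G=3, H=0)

step 1: fire γ:  (A=1, B=1, C=3, D=3, E=4, F=4, G=3, H=0) → (A=2, B=1, C=4, D=3, E=4, F=2, G=3, H=0)
step 2: fire γ:  (A=2, B=1, C=4, D=3, E=4, F=2, G=3, H=0) → (A=3, B=1, C=5, D=3, E=4, F=0, G=3, H=0)
step 3: fire δ:  (A=3, B=1, C=5, D=3, E=4, F=0, G=3, H=0) → (A=3, B=3, C=5, D=1, E=4, F=0, G=3, H=0)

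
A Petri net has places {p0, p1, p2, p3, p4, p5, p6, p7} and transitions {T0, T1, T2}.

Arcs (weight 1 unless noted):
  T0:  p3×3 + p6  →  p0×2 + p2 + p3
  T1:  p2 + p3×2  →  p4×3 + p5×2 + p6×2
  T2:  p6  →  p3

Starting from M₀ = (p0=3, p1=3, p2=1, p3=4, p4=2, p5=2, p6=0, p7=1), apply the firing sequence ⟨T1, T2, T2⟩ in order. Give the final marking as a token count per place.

(p0=3, p1=3, p2=0, p3=4, p4=5, p5=4, p6=0, p7=1)

step 1: fire T1:  (p0=3, p1=3, p2=1, p3=4, p4=2, p5=2, p6=0, p7=1) → (p0=3, p1=3, p2=0, p3=2, p4=5, p5=4, p6=2, p7=1)
step 2: fire T2:  (p0=3, p1=3, p2=0, p3=2, p4=5, p5=4, p6=2, p7=1) → (p0=3, p1=3, p2=0, p3=3, p4=5, p5=4, p6=1, p7=1)
step 3: fire T2:  (p0=3, p1=3, p2=0, p3=3, p4=5, p5=4, p6=1, p7=1) → (p0=3, p1=3, p2=0, p3=4, p4=5, p5=4, p6=0, p7=1)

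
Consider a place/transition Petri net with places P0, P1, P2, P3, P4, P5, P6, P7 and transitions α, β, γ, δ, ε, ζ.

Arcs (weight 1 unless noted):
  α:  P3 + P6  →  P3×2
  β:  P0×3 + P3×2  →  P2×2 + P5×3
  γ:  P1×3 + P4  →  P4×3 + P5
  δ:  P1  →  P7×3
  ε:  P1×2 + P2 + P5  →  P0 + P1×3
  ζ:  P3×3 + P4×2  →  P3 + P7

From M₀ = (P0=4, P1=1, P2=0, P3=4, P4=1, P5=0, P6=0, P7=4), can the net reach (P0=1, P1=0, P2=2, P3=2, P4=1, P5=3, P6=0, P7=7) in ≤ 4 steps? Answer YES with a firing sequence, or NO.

YES — reachable via ⟨β, δ⟩ (2 firings)

step 1: fire β:  (P0=4, P1=1, P2=0, P3=4, P4=1, P5=0, P6=0, P7=4) → (P0=1, P1=1, P2=2, P3=2, P4=1, P5=3, P6=0, P7=4)
step 2: fire δ:  (P0=1, P1=1, P2=2, P3=2, P4=1, P5=3, P6=0, P7=4) → (P0=1, P1=0, P2=2, P3=2, P4=1, P5=3, P6=0, P7=7)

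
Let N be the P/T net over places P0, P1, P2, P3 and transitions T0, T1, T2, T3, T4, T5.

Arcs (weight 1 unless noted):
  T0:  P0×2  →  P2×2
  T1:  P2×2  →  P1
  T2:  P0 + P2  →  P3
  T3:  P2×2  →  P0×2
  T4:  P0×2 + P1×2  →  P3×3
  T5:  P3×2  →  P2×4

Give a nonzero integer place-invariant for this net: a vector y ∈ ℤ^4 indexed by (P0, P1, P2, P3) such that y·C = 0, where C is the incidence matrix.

y = (P0:1, P1:2, P2:1, P3:2)

Incidence matrix C (rows=places, cols=transitions):
       T0   T1   T2   T3   T4   T5
   P0  -2    0   -1    2   -2    0
   P1   0    1    0    0   -2    0
   P2   2   -2   -1   -2    0    4
   P3   0    0    1    0    3   -2

Candidate y = [1, 2, 1, 2]; check y·C column-wise:
  col T0: 1·-2 + 2·0 + 1·2 + 2·0 = 0
  col T1: 1·0 + 2·1 + 1·-2 + 2·0 = 0
  col T2: 1·-1 + 2·0 + 1·-1 + 2·1 = 0
  col T3: 1·2 + 2·0 + 1·-2 + 2·0 = 0
  col T4: 1·-2 + 2·-2 + 1·0 + 2·3 = 0
  col T5: 1·0 + 2·0 + 1·4 + 2·-2 = 0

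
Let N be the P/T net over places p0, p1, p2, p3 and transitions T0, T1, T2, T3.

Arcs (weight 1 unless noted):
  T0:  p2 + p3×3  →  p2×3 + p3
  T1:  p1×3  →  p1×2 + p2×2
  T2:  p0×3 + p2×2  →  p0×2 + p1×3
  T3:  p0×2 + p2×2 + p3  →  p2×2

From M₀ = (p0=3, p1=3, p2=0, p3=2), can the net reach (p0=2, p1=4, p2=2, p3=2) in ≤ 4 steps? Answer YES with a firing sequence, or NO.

YES — reachable via ⟨T1, T2, T1⟩ (3 firings)

step 1: fire T1:  (p0=3, p1=3, p2=0, p3=2) → (p0=3, p1=2, p2=2, p3=2)
step 2: fire T2:  (p0=3, p1=2, p2=2, p3=2) → (p0=2, p1=5, p2=0, p3=2)
step 3: fire T1:  (p0=2, p1=5, p2=0, p3=2) → (p0=2, p1=4, p2=2, p3=2)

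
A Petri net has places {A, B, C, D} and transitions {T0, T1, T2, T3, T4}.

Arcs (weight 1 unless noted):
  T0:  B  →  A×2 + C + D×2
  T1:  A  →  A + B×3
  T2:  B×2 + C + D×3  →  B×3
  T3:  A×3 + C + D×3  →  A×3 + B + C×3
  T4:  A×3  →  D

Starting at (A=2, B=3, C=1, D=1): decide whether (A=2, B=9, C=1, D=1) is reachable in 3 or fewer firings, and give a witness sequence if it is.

YES — reachable via ⟨T1, T1⟩ (2 firings)

step 1: fire T1:  (A=2, B=3, C=1, D=1) → (A=2, B=6, C=1, D=1)
step 2: fire T1:  (A=2, B=6, C=1, D=1) → (A=2, B=9, C=1, D=1)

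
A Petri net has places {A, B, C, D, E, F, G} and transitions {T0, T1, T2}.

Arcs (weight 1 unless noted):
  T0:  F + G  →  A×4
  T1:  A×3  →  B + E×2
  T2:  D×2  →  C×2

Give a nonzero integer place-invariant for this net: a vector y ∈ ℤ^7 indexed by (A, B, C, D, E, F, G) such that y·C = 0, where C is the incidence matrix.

Incidence matrix C (rows=places, cols=transitions):
       T0   T1   T2
    A   4   -3    0
    B   0    1    0
    C   0    0    2
    D   0    0   -2
    E   0    2    0
    F  -1    0    0
    G  -1    0    0

Candidate y = [0, 0, 1, 1, 0, 0, 0]; check y·C column-wise:
  col T0: 0·4 + 1·0 + 1·0 + 0·-1 + 0·-1 = 0
  col T1: 0·-3 + 0·1 + 1·0 + 1·0 + 0·2 = 0
  col T2: 1·2 + 1·-2 = 0

y = (A:0, B:0, C:1, D:1, E:0, F:0, G:0)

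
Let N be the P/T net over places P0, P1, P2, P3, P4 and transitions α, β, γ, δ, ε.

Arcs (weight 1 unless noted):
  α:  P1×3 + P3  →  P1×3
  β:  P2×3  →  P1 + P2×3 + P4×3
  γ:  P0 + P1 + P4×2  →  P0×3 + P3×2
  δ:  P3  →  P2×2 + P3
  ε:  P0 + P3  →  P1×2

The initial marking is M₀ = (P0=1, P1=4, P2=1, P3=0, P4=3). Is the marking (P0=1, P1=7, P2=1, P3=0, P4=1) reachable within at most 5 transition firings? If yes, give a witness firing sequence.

step 1: fire γ:  (P0=1, P1=4, P2=1, P3=0, P4=3) → (P0=3, P1=3, P2=1, P3=2, P4=1)
step 2: fire ε:  (P0=3, P1=3, P2=1, P3=2, P4=1) → (P0=2, P1=5, P2=1, P3=1, P4=1)
step 3: fire ε:  (P0=2, P1=5, P2=1, P3=1, P4=1) → (P0=1, P1=7, P2=1, P3=0, P4=1)

YES — reachable via ⟨γ, ε, ε⟩ (3 firings)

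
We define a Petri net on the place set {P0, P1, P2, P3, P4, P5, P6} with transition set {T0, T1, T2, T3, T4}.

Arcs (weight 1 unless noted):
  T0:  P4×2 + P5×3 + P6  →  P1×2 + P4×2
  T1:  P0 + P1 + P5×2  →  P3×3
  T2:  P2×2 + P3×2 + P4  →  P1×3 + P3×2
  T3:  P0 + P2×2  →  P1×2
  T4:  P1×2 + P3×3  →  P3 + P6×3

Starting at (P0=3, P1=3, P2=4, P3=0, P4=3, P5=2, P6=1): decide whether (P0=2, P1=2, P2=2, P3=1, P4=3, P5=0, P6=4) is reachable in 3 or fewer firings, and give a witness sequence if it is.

NO — not reachable within 3 firings

depth 0: 1 marking
depth 1: 3 markings reached so far
depth 2: 7 markings reached so far
depth 3: 12 markings reached so far
target is not among the 12 markings reachable within 3 steps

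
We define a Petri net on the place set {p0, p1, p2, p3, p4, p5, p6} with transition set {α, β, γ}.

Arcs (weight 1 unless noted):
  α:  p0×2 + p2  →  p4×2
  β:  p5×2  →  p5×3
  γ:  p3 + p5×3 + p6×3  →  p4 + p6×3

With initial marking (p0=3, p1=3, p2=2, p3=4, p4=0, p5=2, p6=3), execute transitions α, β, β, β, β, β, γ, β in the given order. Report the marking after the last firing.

step 1: fire α:  (p0=3, p1=3, p2=2, p3=4, p4=0, p5=2, p6=3) → (p0=1, p1=3, p2=1, p3=4, p4=2, p5=2, p6=3)
step 2: fire β:  (p0=1, p1=3, p2=1, p3=4, p4=2, p5=2, p6=3) → (p0=1, p1=3, p2=1, p3=4, p4=2, p5=3, p6=3)
step 3: fire β:  (p0=1, p1=3, p2=1, p3=4, p4=2, p5=3, p6=3) → (p0=1, p1=3, p2=1, p3=4, p4=2, p5=4, p6=3)
step 4: fire β:  (p0=1, p1=3, p2=1, p3=4, p4=2, p5=4, p6=3) → (p0=1, p1=3, p2=1, p3=4, p4=2, p5=5, p6=3)
step 5: fire β:  (p0=1, p1=3, p2=1, p3=4, p4=2, p5=5, p6=3) → (p0=1, p1=3, p2=1, p3=4, p4=2, p5=6, p6=3)
step 6: fire β:  (p0=1, p1=3, p2=1, p3=4, p4=2, p5=6, p6=3) → (p0=1, p1=3, p2=1, p3=4, p4=2, p5=7, p6=3)
step 7: fire γ:  (p0=1, p1=3, p2=1, p3=4, p4=2, p5=7, p6=3) → (p0=1, p1=3, p2=1, p3=3, p4=3, p5=4, p6=3)
step 8: fire β:  (p0=1, p1=3, p2=1, p3=3, p4=3, p5=4, p6=3) → (p0=1, p1=3, p2=1, p3=3, p4=3, p5=5, p6=3)

(p0=1, p1=3, p2=1, p3=3, p4=3, p5=5, p6=3)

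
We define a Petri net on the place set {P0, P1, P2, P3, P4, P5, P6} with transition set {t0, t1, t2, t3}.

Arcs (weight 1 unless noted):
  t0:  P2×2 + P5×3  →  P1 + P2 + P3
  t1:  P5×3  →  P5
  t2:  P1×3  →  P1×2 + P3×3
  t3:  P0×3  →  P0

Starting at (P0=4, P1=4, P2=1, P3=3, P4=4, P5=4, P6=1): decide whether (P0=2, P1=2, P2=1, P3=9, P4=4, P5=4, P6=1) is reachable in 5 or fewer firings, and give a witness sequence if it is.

YES — reachable via ⟨t2, t2, t3⟩ (3 firings)

step 1: fire t2:  (P0=4, P1=4, P2=1, P3=3, P4=4, P5=4, P6=1) → (P0=4, P1=3, P2=1, P3=6, P4=4, P5=4, P6=1)
step 2: fire t2:  (P0=4, P1=3, P2=1, P3=6, P4=4, P5=4, P6=1) → (P0=4, P1=2, P2=1, P3=9, P4=4, P5=4, P6=1)
step 3: fire t3:  (P0=4, P1=2, P2=1, P3=9, P4=4, P5=4, P6=1) → (P0=2, P1=2, P2=1, P3=9, P4=4, P5=4, P6=1)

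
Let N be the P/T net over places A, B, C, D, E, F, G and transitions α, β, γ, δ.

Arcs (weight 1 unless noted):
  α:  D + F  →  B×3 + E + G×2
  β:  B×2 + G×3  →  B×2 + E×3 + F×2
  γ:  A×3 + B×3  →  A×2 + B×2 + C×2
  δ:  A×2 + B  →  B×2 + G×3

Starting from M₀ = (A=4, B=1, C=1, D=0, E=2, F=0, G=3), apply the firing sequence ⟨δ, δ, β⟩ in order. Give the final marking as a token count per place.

step 1: fire δ:  (A=4, B=1, C=1, D=0, E=2, F=0, G=3) → (A=2, B=2, C=1, D=0, E=2, F=0, G=6)
step 2: fire δ:  (A=2, B=2, C=1, D=0, E=2, F=0, G=6) → (A=0, B=3, C=1, D=0, E=2, F=0, G=9)
step 3: fire β:  (A=0, B=3, C=1, D=0, E=2, F=0, G=9) → (A=0, B=3, C=1, D=0, E=5, F=2, G=6)

(A=0, B=3, C=1, D=0, E=5, F=2, G=6)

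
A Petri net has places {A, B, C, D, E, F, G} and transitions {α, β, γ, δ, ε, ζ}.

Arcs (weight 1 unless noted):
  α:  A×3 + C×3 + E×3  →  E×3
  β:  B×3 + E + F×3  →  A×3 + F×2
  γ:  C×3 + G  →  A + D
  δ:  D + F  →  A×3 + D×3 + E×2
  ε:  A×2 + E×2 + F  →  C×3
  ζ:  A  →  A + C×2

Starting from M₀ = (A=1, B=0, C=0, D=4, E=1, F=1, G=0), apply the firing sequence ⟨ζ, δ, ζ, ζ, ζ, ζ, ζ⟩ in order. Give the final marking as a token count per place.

(A=4, B=0, C=12, D=6, E=3, F=0, G=0)

step 1: fire ζ:  (A=1, B=0, C=0, D=4, E=1, F=1, G=0) → (A=1, B=0, C=2, D=4, E=1, F=1, G=0)
step 2: fire δ:  (A=1, B=0, C=2, D=4, E=1, F=1, G=0) → (A=4, B=0, C=2, D=6, E=3, F=0, G=0)
step 3: fire ζ:  (A=4, B=0, C=2, D=6, E=3, F=0, G=0) → (A=4, B=0, C=4, D=6, E=3, F=0, G=0)
step 4: fire ζ:  (A=4, B=0, C=4, D=6, E=3, F=0, G=0) → (A=4, B=0, C=6, D=6, E=3, F=0, G=0)
step 5: fire ζ:  (A=4, B=0, C=6, D=6, E=3, F=0, G=0) → (A=4, B=0, C=8, D=6, E=3, F=0, G=0)
step 6: fire ζ:  (A=4, B=0, C=8, D=6, E=3, F=0, G=0) → (A=4, B=0, C=10, D=6, E=3, F=0, G=0)
step 7: fire ζ:  (A=4, B=0, C=10, D=6, E=3, F=0, G=0) → (A=4, B=0, C=12, D=6, E=3, F=0, G=0)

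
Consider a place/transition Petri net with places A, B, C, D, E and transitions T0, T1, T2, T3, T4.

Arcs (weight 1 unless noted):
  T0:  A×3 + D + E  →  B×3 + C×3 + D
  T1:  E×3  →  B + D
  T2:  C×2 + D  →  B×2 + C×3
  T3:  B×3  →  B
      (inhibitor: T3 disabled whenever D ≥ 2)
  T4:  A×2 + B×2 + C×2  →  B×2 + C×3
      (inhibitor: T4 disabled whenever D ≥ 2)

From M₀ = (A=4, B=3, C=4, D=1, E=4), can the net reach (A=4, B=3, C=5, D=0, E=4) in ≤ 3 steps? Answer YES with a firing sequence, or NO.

step 1: fire T2:  (A=4, B=3, C=4, D=1, E=4) → (A=4, B=5, C=5, D=0, E=4)
step 2: fire T3:  (A=4, B=5, C=5, D=0, E=4) → (A=4, B=3, C=5, D=0, E=4)

YES — reachable via ⟨T2, T3⟩ (2 firings)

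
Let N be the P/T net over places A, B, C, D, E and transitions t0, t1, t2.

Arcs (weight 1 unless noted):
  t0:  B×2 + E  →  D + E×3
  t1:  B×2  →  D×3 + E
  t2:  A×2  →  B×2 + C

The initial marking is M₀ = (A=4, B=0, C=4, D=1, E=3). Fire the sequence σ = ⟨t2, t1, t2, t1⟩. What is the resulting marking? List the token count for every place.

step 1: fire t2:  (A=4, B=0, C=4, D=1, E=3) → (A=2, B=2, C=5, D=1, E=3)
step 2: fire t1:  (A=2, B=2, C=5, D=1, E=3) → (A=2, B=0, C=5, D=4, E=4)
step 3: fire t2:  (A=2, B=0, C=5, D=4, E=4) → (A=0, B=2, C=6, D=4, E=4)
step 4: fire t1:  (A=0, B=2, C=6, D=4, E=4) → (A=0, B=0, C=6, D=7, E=5)

(A=0, B=0, C=6, D=7, E=5)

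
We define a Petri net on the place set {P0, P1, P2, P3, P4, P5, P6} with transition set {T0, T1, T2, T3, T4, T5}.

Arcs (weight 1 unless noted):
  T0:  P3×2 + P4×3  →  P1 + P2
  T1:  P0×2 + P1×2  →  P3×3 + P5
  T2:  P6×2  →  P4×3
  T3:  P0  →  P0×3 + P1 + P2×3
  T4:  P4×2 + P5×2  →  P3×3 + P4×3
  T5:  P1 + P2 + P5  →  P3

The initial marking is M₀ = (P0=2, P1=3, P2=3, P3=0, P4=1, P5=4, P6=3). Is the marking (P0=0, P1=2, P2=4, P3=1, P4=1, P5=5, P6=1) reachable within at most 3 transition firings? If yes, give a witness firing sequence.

step 1: fire T1:  (P0=2, P1=3, P2=3, P3=0, P4=1, P5=4, P6=3) → (P0=0, P1=1, P2=3, P3=3, P4=1, P5=5, P6=3)
step 2: fire T2:  (P0=0, P1=1, P2=3, P3=3, P4=1, P5=5, P6=3) → (P0=0, P1=1, P2=3, P3=3, P4=4, P5=5, P6=1)
step 3: fire T0:  (P0=0, P1=1, P2=3, P3=3, P4=4, P5=5, P6=1) → (P0=0, P1=2, P2=4, P3=1, P4=1, P5=5, P6=1)

YES — reachable via ⟨T1, T2, T0⟩ (3 firings)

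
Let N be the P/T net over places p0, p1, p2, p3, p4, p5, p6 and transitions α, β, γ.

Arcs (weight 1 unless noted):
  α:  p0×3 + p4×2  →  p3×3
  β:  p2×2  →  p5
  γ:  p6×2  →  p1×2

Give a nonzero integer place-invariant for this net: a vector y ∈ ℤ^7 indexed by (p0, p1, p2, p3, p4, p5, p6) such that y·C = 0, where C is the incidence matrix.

Incidence matrix C (rows=places, cols=transitions):
        α    β    γ
   p0  -3    0    0
   p1   0    0    2
   p2   0   -2    0
   p3   3    0    0
   p4  -2    0    0
   p5   0    1    0
   p6   0    0   -2

Candidate y = [1, 0, 0, 1, 0, 0, 0]; check y·C column-wise:
  col α: 1·-3 + 1·3 + 0·-2 = 0
  col β: 1·0 + 0·-2 + 1·0 + 0·1 = 0
  col γ: 1·0 + 0·2 + 1·0 + 0·-2 = 0

y = (p0:1, p1:0, p2:0, p3:1, p4:0, p5:0, p6:0)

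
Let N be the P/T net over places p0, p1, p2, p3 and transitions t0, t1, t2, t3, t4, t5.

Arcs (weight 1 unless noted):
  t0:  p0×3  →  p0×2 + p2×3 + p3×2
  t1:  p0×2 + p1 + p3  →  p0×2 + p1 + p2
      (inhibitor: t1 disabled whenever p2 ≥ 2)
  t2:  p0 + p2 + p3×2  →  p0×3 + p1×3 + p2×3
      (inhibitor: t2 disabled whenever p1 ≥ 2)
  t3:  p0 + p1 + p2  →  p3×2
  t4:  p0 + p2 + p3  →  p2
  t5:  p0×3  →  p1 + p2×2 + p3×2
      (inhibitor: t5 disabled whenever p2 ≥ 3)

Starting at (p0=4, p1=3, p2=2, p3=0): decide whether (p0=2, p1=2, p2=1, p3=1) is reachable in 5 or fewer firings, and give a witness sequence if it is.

step 1: fire t3:  (p0=4, p1=3, p2=2, p3=0) → (p0=3, p1=2, p2=1, p3=2)
step 2: fire t4:  (p0=3, p1=2, p2=1, p3=2) → (p0=2, p1=2, p2=1, p3=1)

YES — reachable via ⟨t3, t4⟩ (2 firings)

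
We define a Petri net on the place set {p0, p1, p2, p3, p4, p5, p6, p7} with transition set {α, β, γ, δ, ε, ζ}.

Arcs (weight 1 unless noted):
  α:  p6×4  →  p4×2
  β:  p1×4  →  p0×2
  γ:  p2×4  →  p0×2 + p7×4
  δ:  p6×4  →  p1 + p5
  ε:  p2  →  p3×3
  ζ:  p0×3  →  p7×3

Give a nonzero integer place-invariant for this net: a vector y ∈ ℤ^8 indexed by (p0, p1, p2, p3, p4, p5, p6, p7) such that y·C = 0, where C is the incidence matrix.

Incidence matrix C (rows=places, cols=transitions):
        α    β    γ    δ    ε    ζ
   p0   0    2    2    0    0   -3
   p1   0   -4    0    1    0    0
   p2   0    0   -4    0   -1    0
   p3   0    0    0    0    3    0
   p4   2    0    0    0    0    0
   p5   0    0    0    1    0    0
   p6  -4    0    0   -4    0    0
   p7   0    0    4    0    0    3

Candidate y = [0, 0, 0, 0, 2, 4, 1, 0]; check y·C column-wise:
  col α: 2·2 + 4·0 + 1·-4 = 0
  col β: 0·2 + 0·-4 + 2·0 + 4·0 + 1·0 = 0
  col γ: 0·2 + 0·-4 + 2·0 + 4·0 + 1·0 + 0·4 = 0
  col δ: 0·1 + 2·0 + 4·1 + 1·-4 = 0
  col ε: 0·-1 + 0·3 + 2·0 + 4·0 + 1·0 = 0
  col ζ: 0·-3 + 2·0 + 4·0 + 1·0 + 0·3 = 0

y = (p0:0, p1:0, p2:0, p3:0, p4:2, p5:4, p6:1, p7:0)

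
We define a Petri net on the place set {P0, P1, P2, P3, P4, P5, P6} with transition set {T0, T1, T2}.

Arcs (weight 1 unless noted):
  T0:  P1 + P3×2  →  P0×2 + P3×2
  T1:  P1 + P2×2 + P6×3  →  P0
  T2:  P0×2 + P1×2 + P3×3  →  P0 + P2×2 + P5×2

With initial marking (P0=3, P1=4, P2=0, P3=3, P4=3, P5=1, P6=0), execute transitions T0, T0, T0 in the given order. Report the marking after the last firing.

(P0=9, P1=1, P2=0, P3=3, P4=3, P5=1, P6=0)

step 1: fire T0:  (P0=3, P1=4, P2=0, P3=3, P4=3, P5=1, P6=0) → (P0=5, P1=3, P2=0, P3=3, P4=3, P5=1, P6=0)
step 2: fire T0:  (P0=5, P1=3, P2=0, P3=3, P4=3, P5=1, P6=0) → (P0=7, P1=2, P2=0, P3=3, P4=3, P5=1, P6=0)
step 3: fire T0:  (P0=7, P1=2, P2=0, P3=3, P4=3, P5=1, P6=0) → (P0=9, P1=1, P2=0, P3=3, P4=3, P5=1, P6=0)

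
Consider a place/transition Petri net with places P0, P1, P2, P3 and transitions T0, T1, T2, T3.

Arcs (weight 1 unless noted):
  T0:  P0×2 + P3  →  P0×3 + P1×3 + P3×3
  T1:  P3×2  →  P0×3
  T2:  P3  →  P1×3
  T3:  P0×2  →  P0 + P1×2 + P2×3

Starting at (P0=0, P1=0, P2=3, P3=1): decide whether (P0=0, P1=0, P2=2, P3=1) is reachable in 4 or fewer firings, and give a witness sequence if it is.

depth 0: 1 marking
depth 1: 2 markings reached so far
depth 2: 2 markings reached so far
(frontier empty at depth 2; search complete)
target is not among the 2 markings reachable within 4 steps

NO — not reachable within 4 firings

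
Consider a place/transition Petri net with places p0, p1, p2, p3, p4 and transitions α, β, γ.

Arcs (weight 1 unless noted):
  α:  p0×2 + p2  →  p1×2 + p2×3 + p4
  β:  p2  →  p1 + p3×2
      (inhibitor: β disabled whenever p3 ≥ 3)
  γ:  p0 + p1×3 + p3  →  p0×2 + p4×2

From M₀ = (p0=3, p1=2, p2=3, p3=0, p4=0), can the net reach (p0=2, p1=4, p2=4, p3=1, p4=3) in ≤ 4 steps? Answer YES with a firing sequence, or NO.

depth 0: 1 marking
depth 1: 3 markings reached so far
depth 2: 6 markings reached so far
depth 3: 9 markings reached so far
depth 4: 11 markings reached so far
target is not among the 11 markings reachable within 4 steps

NO — not reachable within 4 firings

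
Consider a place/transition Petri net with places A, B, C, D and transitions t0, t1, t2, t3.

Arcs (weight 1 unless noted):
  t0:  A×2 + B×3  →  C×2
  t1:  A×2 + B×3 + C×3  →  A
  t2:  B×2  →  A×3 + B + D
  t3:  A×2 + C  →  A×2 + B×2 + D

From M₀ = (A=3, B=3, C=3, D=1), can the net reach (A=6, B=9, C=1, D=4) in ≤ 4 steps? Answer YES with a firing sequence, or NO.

NO — not reachable within 4 firings

depth 0: 1 marking
depth 1: 5 markings reached so far
depth 2: 9 markings reached so far
depth 3: 14 markings reached so far
depth 4: 20 markings reached so far
target is not among the 20 markings reachable within 4 steps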